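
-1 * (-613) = 613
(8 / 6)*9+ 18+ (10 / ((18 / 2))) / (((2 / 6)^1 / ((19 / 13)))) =1360 / 39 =34.87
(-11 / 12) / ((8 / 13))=-143 / 96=-1.49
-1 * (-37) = 37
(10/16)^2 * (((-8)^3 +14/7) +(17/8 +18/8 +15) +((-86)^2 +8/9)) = 12431275/4608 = 2697.76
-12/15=-4/5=-0.80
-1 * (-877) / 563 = 1.56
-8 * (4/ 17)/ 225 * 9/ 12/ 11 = -8/ 14025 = -0.00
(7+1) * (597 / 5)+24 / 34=81252 / 85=955.91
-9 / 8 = -1.12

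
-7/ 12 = -0.58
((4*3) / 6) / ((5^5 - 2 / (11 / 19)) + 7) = 0.00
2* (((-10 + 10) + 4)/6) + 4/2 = 10/3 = 3.33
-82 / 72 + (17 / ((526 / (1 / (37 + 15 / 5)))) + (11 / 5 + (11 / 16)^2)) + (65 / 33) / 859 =1.54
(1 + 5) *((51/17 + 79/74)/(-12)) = -301/148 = -2.03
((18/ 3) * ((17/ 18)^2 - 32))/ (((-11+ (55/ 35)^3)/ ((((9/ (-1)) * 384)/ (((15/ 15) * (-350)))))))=7901936/ 30525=258.87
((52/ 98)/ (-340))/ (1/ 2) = -13/ 4165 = -0.00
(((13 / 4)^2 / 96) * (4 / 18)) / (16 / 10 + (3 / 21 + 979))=0.00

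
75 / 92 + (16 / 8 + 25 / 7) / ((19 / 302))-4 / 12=3268417 / 36708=89.04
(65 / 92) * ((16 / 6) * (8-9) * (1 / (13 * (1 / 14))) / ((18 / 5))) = -0.56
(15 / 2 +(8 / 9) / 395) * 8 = 213364 / 3555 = 60.02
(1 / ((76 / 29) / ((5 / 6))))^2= 21025 / 207936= 0.10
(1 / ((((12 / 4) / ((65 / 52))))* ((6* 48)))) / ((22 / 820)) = 1025 / 19008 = 0.05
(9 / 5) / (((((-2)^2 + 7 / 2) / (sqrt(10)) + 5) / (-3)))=-0.73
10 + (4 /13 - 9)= 17 /13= 1.31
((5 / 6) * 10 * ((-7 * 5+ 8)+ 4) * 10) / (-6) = 2875 / 9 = 319.44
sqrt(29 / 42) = sqrt(1218) / 42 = 0.83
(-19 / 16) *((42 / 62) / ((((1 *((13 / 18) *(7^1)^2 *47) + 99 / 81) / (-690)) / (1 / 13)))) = 137655 / 5366348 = 0.03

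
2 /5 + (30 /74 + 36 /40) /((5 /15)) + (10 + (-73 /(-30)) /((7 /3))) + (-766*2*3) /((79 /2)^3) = 1951786230 /127697101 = 15.28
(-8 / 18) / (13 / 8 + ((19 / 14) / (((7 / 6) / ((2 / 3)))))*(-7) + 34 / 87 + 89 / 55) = 357280 / 1442631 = 0.25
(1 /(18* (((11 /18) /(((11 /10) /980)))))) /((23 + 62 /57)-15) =57 /5076400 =0.00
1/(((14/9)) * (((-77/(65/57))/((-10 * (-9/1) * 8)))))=-70200/10241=-6.85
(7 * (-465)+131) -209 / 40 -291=-136809 / 40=-3420.22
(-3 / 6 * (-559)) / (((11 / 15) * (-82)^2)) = 8385 / 147928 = 0.06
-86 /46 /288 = -43 /6624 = -0.01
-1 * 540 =-540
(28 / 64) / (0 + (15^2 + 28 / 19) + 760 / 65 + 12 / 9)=5187 / 2839504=0.00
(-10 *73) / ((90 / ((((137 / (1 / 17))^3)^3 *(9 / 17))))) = -8657636260905813630138910628561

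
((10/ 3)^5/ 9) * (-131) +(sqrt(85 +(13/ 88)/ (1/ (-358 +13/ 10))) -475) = -14138825/ 2187 +sqrt(1563595)/ 220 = -6459.26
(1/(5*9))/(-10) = -1/450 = -0.00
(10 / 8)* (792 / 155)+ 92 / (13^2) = 36314 / 5239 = 6.93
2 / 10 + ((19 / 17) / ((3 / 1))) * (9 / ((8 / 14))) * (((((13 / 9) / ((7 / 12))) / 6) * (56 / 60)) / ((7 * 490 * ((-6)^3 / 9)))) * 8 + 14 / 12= 768319 / 562275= 1.37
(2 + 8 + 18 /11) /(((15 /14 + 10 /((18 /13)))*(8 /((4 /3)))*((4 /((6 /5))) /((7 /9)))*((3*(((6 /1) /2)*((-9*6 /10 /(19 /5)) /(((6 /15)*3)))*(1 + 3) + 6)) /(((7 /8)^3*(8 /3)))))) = -16807 /4247100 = -0.00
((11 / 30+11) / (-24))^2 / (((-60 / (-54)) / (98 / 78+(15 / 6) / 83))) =968504449 / 3729024000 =0.26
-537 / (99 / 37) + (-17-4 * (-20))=-4544 / 33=-137.70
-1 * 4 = -4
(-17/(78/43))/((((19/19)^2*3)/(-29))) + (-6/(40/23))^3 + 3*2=51976447/936000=55.53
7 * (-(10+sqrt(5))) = -70 - 7 * sqrt(5) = -85.65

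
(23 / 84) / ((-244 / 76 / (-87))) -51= -74435 / 1708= -43.58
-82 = -82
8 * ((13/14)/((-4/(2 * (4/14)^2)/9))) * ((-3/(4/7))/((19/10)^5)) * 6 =3.47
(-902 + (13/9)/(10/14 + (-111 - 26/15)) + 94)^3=-23177263798880588620007/43934661973656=-527539367.73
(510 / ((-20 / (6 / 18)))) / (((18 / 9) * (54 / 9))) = -17 / 24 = -0.71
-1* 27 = -27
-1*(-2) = 2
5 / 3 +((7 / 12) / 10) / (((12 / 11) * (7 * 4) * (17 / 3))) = 18137 / 10880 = 1.67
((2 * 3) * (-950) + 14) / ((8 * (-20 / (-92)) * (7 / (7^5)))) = -156998989 / 20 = -7849949.45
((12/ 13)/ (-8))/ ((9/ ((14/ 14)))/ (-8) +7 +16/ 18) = -108/ 6331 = -0.02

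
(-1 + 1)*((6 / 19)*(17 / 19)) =0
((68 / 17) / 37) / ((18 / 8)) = 0.05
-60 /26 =-30 /13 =-2.31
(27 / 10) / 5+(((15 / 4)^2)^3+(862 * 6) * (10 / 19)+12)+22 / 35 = 75126069533 / 13619200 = 5516.19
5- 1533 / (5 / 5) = -1528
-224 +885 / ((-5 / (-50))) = 8626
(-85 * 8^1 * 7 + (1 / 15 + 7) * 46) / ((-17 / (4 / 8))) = 33262 / 255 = 130.44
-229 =-229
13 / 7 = 1.86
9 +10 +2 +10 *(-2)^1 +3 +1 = 5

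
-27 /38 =-0.71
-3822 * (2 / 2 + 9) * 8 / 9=-101920 / 3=-33973.33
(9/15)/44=3/220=0.01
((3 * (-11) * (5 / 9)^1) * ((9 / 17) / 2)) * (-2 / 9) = 55 / 51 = 1.08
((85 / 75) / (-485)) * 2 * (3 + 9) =-136 / 2425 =-0.06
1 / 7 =0.14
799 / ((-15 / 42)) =-11186 / 5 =-2237.20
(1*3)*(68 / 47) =204 / 47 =4.34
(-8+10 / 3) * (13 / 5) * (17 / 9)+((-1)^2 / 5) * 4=-22.12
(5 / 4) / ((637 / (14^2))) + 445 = 5790 / 13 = 445.38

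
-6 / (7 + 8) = -2 / 5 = -0.40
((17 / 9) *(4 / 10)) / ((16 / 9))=17 / 40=0.42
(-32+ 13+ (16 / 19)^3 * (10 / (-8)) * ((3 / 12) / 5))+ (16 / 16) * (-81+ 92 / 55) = -37107552 / 377245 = -98.36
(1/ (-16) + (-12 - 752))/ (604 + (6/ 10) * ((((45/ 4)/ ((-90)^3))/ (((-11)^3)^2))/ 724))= -105839387470575000/ 83667226218047999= -1.27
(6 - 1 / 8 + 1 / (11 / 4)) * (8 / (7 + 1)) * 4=549 / 22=24.95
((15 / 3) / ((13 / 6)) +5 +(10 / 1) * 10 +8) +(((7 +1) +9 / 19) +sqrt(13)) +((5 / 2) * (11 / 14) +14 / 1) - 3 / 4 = sqrt(13) +480647 / 3458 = 142.60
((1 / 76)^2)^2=1 / 33362176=0.00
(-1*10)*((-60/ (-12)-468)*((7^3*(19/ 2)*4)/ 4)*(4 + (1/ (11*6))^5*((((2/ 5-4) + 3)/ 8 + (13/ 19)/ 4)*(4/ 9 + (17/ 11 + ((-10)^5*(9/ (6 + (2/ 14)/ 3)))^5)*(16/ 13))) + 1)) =-11071390726785755774581187845227157430019961555/ 106499317609476540859968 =-103957386538226976896199.30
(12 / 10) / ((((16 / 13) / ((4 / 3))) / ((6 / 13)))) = 3 / 5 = 0.60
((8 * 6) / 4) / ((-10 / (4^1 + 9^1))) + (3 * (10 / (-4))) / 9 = -493 / 30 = -16.43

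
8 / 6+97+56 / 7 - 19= 262 / 3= 87.33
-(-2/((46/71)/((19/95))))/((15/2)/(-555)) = -5254/115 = -45.69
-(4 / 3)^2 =-16 / 9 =-1.78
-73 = -73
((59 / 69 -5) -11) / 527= -1045 / 36363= -0.03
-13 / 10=-1.30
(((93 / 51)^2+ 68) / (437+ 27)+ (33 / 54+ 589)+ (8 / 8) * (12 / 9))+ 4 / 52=9275083073 / 15689232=591.18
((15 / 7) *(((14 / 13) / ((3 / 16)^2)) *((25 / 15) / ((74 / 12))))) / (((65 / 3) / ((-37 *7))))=-35840 / 169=-212.07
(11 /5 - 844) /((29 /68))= -1973.88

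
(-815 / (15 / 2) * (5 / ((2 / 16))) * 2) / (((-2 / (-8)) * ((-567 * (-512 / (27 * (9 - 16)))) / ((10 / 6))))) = 4075 / 108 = 37.73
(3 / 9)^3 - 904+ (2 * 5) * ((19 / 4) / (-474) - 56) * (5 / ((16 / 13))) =-434022167 / 136512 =-3179.37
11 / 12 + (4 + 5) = 119 / 12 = 9.92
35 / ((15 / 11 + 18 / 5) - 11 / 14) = 26950 / 3217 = 8.38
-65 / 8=-8.12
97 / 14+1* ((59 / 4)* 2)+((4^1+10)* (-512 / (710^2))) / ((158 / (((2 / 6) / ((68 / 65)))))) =25895470591 / 710856615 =36.43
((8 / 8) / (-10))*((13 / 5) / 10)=-13 / 500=-0.03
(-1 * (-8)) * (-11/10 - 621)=-24884/5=-4976.80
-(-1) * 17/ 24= 17/ 24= 0.71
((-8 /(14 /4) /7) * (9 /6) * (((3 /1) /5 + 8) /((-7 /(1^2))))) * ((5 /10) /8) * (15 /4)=387 /2744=0.14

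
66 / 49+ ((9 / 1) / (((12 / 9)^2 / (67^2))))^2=6478363756065 / 12544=516451192.29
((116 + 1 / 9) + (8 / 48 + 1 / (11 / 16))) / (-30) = -23311 / 5940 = -3.92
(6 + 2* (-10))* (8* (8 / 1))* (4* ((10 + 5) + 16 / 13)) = -756224 / 13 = -58171.08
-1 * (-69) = 69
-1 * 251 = -251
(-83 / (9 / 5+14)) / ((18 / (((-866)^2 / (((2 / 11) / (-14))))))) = 11982421990 / 711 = 16852914.19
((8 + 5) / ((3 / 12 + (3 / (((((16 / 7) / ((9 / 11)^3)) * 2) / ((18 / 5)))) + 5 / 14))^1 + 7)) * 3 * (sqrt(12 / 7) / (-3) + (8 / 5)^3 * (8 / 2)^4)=254009147392 / 55287725 - 2768480 * sqrt(21) / 6634527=4592.40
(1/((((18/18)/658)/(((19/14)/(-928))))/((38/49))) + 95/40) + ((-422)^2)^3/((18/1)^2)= 32101754935850265047/1841616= 17431296717584.05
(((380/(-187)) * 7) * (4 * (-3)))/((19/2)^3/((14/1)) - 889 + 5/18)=-32175360/155976887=-0.21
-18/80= -9/40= -0.22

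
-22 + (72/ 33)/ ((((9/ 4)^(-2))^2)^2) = 127157699/ 90112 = 1411.11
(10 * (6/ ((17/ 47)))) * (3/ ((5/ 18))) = 30456/ 17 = 1791.53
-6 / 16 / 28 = -3 / 224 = -0.01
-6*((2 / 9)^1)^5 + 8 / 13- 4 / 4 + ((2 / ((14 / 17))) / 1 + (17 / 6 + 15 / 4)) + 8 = 119104781 / 7164612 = 16.62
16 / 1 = 16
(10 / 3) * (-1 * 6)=-20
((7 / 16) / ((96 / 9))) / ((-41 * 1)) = -21 / 20992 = -0.00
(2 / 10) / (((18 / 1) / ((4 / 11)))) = 2 / 495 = 0.00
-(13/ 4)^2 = -169/ 16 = -10.56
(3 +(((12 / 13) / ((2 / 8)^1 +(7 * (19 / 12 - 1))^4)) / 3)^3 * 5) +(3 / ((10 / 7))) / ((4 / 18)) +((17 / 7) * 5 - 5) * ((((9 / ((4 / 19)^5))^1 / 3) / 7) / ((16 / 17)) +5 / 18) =2402708684660122652328906612410633 / 304938765720102882387214540800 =7879.32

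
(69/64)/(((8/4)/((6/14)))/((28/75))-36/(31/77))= -2139/152608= -0.01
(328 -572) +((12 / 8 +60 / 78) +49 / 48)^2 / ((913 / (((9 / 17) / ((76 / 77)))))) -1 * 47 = -1350052862801 / 4639458304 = -290.99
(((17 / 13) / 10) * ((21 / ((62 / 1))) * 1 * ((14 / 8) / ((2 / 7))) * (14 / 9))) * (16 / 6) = 1.13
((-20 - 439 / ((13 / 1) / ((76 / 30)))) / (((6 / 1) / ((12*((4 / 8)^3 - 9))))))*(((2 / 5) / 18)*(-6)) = -730661 / 2925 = -249.80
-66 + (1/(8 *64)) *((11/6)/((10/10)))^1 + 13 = -162805/3072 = -53.00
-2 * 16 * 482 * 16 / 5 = -246784 / 5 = -49356.80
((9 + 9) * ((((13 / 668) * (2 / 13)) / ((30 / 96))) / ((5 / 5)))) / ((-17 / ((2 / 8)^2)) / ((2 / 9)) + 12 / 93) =-1116 / 7919975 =-0.00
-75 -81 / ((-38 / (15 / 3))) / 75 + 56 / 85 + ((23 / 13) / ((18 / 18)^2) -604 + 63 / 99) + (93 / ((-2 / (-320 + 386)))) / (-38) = -137419277 / 230945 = -595.03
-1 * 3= -3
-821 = -821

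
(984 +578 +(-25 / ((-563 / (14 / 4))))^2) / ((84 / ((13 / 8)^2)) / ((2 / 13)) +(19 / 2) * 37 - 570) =-25745888181 / 193351090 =-133.16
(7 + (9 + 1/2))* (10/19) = 165/19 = 8.68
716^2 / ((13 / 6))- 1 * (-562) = 3083242 / 13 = 237172.46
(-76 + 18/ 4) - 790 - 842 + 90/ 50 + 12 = -16897/ 10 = -1689.70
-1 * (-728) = 728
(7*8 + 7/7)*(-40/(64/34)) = -4845/4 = -1211.25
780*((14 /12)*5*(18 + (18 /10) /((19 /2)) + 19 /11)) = 18939830 /209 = 90621.20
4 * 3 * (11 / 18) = 22 / 3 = 7.33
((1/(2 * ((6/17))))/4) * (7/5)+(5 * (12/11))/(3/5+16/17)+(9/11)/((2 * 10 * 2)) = 1402553/345840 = 4.06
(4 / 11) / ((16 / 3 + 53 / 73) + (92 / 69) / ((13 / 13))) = 876 / 17809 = 0.05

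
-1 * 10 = -10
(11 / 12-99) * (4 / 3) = -1177 / 9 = -130.78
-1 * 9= -9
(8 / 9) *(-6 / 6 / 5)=-8 / 45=-0.18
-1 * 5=-5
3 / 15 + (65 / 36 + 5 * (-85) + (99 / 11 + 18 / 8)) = -37057 / 90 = -411.74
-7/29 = -0.24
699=699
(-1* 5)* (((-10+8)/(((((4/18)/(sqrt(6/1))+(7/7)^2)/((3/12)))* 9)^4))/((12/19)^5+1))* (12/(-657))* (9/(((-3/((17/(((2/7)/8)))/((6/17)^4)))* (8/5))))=1229882025607927475/199492839673856898048 - 150735916095018625* sqrt(6)/171785500830265662208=0.00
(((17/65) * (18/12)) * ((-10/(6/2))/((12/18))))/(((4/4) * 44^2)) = -51/50336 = -0.00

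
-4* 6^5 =-31104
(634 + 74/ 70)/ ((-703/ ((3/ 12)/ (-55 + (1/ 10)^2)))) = 37045/ 9020193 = 0.00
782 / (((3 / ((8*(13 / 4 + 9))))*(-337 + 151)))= -38318 / 279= -137.34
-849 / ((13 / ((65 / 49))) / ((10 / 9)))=-14150 / 147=-96.26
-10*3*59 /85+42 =360 /17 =21.18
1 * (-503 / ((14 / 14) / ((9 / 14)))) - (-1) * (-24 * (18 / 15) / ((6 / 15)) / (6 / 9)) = -6039 / 14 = -431.36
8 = 8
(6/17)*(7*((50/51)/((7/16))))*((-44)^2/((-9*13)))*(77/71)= -238515200/2400723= -99.35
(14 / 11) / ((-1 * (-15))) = 14 / 165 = 0.08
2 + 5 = 7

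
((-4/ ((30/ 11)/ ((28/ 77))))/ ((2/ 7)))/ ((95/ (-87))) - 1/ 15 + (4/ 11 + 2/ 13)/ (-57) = 110971/ 67925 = 1.63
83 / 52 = 1.60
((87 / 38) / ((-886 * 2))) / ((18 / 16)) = -29 / 25251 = -0.00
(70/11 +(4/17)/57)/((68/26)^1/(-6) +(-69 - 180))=-441181/17281792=-0.03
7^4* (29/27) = 69629/27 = 2578.85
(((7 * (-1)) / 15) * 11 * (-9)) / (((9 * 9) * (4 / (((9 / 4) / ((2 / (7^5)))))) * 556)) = 1294139 / 266880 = 4.85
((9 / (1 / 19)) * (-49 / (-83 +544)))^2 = 70207641 / 212521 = 330.36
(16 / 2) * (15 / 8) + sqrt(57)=sqrt(57) + 15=22.55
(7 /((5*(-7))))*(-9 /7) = 9 /35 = 0.26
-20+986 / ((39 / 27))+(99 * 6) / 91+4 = 4712 / 7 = 673.14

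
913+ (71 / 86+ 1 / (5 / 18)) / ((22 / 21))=788813 / 860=917.22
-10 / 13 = -0.77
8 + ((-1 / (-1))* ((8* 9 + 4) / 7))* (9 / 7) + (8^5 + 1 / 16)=25707377 / 784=32790.02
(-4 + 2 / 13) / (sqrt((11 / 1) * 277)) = -50 * sqrt(3047) / 39611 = -0.07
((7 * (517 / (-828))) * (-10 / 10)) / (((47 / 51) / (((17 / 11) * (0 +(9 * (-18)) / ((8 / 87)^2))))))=-413426349 / 2944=-140430.15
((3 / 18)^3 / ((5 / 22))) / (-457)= -11 / 246780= -0.00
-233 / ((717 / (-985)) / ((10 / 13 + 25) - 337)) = -928577230 / 9321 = -99622.06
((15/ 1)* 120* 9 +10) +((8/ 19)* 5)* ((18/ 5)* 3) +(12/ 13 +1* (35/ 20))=16040585/ 988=16235.41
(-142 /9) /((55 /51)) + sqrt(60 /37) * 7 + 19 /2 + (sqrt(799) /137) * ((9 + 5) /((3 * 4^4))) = -1693 /330 + 7 * sqrt(799) /52608 + 14 * sqrt(555) /37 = 3.79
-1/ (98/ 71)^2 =-5041/ 9604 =-0.52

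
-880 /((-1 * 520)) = 1.69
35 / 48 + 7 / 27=427 / 432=0.99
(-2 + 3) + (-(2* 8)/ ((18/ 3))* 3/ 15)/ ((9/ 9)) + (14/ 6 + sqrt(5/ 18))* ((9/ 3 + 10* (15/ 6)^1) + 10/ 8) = 39* sqrt(10)/ 8 + 4123/ 60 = 84.13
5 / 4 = 1.25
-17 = -17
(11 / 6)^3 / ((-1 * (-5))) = 1.23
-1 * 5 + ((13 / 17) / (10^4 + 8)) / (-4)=-5.00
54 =54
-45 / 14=-3.21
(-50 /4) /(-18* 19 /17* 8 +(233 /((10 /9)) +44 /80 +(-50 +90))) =-850 /6073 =-0.14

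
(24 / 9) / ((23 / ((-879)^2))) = 89581.57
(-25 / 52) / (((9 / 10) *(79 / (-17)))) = 2125 / 18486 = 0.11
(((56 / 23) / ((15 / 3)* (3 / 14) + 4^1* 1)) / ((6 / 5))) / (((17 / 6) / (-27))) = -105840 / 27761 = -3.81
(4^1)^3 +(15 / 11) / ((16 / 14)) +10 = 6617 / 88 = 75.19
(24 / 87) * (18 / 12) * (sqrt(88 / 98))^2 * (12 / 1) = 6336 / 1421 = 4.46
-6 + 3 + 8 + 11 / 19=106 / 19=5.58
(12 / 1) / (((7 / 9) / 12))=1296 / 7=185.14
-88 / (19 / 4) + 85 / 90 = -6013 / 342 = -17.58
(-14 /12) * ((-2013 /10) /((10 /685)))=643489 /40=16087.22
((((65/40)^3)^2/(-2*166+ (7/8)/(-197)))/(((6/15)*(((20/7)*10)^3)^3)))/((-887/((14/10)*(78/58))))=3491805883899279401/150539462684704768000000000000000000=0.00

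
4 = 4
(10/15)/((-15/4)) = -8/45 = -0.18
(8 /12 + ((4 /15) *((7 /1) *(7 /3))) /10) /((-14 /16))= -1984 /1575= -1.26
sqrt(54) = 3*sqrt(6) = 7.35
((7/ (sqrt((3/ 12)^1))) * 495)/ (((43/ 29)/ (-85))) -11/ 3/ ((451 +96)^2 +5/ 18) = -92002095491988/ 231587981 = -397266.28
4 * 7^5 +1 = 67229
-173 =-173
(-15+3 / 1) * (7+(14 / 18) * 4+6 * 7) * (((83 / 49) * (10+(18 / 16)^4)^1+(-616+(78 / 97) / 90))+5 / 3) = 11635139010601 / 31288320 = 371868.45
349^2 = 121801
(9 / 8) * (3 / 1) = 27 / 8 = 3.38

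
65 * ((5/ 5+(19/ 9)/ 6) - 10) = -30355/ 54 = -562.13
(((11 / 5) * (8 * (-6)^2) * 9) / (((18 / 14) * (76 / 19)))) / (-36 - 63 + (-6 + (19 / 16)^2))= -1419264 / 132595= -10.70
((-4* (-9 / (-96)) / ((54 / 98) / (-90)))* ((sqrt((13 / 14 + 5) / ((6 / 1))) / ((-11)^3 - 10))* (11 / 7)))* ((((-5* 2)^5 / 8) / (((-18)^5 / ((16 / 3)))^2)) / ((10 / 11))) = 378125* sqrt(1743) / 2019936044912112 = 0.00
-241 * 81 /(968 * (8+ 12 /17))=-2.32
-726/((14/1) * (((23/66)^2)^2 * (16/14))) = -860978646/279841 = -3076.67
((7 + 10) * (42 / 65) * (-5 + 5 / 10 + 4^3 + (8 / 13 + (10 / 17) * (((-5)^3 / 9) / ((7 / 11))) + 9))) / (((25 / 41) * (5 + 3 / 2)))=128501134 / 823875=155.97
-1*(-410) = 410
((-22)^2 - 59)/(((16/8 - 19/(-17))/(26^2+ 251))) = 6697575/53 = 126369.34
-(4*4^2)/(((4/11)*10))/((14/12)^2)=-3168/245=-12.93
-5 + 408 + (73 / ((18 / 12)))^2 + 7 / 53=1322042 / 477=2771.58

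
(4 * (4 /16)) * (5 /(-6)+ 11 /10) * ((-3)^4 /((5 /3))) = 324 /25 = 12.96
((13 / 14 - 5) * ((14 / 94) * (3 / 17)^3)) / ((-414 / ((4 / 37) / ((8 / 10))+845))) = 2673585 / 393010522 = 0.01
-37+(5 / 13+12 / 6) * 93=184.77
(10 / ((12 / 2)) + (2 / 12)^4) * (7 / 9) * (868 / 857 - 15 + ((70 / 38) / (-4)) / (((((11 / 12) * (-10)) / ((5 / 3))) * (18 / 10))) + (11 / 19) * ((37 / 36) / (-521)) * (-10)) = -176964896568929 / 9796137036048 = -18.06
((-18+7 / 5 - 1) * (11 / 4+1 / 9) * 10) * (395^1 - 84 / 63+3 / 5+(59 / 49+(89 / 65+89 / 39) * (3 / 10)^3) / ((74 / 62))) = -79181360458024 / 397726875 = -199084.76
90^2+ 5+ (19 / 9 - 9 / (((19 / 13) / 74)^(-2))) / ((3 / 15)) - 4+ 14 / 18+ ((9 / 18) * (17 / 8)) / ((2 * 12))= 8112.36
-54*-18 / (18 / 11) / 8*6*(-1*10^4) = -4455000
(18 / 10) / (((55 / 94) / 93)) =78678 / 275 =286.10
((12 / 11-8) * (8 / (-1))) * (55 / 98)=1520 / 49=31.02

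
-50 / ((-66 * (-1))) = -25 / 33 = -0.76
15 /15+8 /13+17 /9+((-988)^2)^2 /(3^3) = 12387142414798 /351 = 35291004030.76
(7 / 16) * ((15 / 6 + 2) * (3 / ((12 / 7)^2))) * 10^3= 128625 / 64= 2009.77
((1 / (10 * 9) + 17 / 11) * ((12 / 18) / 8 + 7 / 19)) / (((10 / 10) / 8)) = 158723 / 28215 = 5.63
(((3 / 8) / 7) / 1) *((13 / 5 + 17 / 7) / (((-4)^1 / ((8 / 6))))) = -22 / 245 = -0.09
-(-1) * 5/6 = 5/6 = 0.83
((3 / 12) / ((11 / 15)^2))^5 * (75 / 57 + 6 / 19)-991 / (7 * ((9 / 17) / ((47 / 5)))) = -399571701214473821179 / 158961137906672640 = -2513.64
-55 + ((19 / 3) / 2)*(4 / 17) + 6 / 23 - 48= -119639 / 1173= -101.99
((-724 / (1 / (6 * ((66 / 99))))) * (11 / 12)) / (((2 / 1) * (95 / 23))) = -91586 / 285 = -321.35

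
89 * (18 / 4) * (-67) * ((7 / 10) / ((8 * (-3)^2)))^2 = -292187 / 115200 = -2.54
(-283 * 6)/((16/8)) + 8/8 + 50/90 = -7627/9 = -847.44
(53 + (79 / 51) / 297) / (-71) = -802870 / 1075437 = -0.75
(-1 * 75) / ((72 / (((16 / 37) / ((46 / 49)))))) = -1225 / 2553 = -0.48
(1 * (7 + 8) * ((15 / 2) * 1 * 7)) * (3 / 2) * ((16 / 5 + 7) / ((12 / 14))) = 112455 / 8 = 14056.88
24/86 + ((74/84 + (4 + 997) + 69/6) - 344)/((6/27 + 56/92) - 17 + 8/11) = -455824785/10583461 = -43.07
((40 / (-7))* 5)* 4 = -800 / 7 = -114.29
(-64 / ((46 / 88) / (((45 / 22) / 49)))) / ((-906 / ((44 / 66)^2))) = 1280 / 510531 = 0.00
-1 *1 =-1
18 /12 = 3 /2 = 1.50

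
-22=-22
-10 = -10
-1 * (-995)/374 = 995/374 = 2.66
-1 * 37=-37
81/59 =1.37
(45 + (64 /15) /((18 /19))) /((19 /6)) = 13366 /855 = 15.63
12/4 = 3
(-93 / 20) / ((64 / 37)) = -3441 / 1280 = -2.69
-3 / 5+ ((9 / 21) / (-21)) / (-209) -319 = -16365113 / 51205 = -319.60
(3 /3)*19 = 19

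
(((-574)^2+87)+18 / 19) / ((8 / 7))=43832005 / 152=288368.45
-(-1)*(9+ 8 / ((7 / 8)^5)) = 413407 / 16807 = 24.60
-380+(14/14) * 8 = -372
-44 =-44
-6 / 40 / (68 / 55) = -33 / 272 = -0.12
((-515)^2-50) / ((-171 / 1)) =-1550.73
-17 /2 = -8.50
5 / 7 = 0.71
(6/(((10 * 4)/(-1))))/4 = -3/80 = -0.04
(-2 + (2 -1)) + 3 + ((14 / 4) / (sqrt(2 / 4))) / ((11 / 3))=21 * sqrt(2) / 22 + 2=3.35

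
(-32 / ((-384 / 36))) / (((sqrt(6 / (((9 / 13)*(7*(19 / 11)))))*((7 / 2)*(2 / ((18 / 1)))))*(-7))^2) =27702 / 49049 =0.56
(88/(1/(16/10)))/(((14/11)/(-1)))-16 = -4432/35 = -126.63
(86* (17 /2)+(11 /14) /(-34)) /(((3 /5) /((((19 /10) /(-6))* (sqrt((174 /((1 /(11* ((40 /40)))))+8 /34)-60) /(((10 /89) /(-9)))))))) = 117674999* sqrt(535874) /64736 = 1330667.91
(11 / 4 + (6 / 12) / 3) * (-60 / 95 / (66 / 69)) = -805 / 418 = -1.93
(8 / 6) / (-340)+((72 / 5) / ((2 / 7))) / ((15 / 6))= 25699 / 1275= 20.16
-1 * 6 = -6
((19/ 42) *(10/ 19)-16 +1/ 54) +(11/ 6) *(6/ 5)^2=-123827/ 9450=-13.10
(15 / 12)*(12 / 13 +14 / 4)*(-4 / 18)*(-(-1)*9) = -575 / 52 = -11.06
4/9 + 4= 40/9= 4.44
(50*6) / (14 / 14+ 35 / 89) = 6675 / 31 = 215.32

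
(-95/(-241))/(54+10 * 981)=95/2377224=0.00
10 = 10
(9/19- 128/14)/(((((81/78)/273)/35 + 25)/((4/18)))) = -27279980/354014289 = -0.08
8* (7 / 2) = 28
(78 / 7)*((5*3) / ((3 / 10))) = 3900 / 7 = 557.14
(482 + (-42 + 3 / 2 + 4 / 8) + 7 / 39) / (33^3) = 17245 / 1401543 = 0.01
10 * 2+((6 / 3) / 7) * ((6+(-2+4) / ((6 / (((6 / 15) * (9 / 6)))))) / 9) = 6362 / 315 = 20.20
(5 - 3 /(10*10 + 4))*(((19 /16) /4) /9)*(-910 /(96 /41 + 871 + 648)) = -2819201 /28742400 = -0.10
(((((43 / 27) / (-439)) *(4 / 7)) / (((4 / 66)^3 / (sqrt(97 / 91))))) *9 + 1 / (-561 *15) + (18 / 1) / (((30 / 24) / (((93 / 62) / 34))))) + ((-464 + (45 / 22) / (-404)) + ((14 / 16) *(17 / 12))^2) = -7307991355 / 15823872 - 515097 *sqrt(8827) / 559286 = -548.36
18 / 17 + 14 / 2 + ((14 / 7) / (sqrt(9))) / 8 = 1661 / 204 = 8.14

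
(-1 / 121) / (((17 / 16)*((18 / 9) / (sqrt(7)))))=-8*sqrt(7) / 2057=-0.01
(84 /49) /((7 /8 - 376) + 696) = 96 /17969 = 0.01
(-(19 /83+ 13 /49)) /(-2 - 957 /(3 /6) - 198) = 1005 /4298819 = 0.00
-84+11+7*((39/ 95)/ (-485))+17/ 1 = -2580473/ 46075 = -56.01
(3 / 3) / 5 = 1 / 5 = 0.20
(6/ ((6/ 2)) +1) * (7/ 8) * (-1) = -21/ 8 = -2.62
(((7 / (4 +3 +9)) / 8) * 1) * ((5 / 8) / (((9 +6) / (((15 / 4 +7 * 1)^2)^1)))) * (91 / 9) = 1177813 / 442368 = 2.66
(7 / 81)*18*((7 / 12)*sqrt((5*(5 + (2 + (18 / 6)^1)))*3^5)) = 100.02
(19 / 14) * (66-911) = -16055 / 14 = -1146.79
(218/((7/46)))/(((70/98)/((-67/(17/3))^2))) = 405141228/1445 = 280374.55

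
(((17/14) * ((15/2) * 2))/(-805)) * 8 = -204/1127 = -0.18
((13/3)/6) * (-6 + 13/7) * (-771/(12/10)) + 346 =571637/252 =2268.40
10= 10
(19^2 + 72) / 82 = 433 / 82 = 5.28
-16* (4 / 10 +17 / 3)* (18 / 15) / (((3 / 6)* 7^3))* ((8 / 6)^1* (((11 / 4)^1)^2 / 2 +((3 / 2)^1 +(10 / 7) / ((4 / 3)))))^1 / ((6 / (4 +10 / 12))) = -1072942 / 231525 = -4.63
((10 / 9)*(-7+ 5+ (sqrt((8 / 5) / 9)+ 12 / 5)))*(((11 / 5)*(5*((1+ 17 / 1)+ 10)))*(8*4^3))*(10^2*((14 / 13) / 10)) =88309760 / 117+ 88309760*sqrt(10) / 351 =1550396.76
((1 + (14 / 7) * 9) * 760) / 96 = 1805 / 12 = 150.42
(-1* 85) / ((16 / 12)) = -255 / 4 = -63.75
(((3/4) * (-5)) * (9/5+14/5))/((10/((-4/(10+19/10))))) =69/119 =0.58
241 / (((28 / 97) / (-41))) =-958457 / 28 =-34230.61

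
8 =8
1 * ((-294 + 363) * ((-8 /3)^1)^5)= -753664 /81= -9304.49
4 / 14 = 2 / 7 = 0.29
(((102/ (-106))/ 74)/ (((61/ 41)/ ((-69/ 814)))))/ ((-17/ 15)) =-127305/ 194742988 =-0.00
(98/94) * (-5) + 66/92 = -9719/2162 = -4.50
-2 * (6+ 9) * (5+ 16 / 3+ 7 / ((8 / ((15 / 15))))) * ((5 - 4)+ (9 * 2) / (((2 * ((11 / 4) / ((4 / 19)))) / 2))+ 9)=-1599205 / 418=-3825.85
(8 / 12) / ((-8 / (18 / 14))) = -3 / 28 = -0.11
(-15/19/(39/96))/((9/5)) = -800/741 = -1.08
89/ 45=1.98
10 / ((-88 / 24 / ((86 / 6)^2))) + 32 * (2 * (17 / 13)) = -204466 / 429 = -476.61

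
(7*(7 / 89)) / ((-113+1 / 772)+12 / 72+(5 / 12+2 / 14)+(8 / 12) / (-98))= -926786 / 189004939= -0.00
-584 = -584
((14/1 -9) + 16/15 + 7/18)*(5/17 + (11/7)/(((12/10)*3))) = 25979/5508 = 4.72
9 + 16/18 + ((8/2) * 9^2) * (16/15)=355.49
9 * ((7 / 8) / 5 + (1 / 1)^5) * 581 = 245763 / 40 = 6144.08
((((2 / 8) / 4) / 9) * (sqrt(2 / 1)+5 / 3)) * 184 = 23 * sqrt(2) / 18+115 / 54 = 3.94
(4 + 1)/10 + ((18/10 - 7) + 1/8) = -183/40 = -4.58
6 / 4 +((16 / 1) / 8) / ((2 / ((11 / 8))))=23 / 8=2.88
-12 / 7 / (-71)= 12 / 497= 0.02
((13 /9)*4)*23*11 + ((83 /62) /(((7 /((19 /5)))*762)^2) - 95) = 60274779480163 /44099911800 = 1366.78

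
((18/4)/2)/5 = 9/20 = 0.45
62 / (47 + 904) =62 / 951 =0.07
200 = 200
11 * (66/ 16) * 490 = 22233.75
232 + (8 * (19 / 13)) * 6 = 3928 / 13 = 302.15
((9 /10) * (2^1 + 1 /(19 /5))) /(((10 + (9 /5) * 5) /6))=1161 /1805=0.64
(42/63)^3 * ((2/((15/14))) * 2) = 448/405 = 1.11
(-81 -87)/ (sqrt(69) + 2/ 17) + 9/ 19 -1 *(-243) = 92337090/ 378803 -48552 *sqrt(69)/ 19937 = 223.53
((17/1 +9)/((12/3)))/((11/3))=39/22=1.77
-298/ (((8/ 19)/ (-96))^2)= -15491232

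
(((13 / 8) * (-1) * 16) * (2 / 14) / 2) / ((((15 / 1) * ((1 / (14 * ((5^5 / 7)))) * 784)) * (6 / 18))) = -8125 / 2744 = -2.96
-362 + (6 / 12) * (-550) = -637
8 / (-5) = -8 / 5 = -1.60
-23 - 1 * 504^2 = -254039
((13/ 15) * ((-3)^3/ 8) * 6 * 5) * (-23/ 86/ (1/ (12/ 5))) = 24219/ 430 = 56.32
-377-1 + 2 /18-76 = -453.89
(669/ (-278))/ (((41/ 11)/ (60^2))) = -13246200/ 5699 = -2324.30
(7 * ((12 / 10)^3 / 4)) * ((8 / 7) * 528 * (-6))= -1368576 / 125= -10948.61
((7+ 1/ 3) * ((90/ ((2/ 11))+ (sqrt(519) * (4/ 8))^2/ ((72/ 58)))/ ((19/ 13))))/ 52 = 57.85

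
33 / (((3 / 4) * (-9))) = -44 / 9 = -4.89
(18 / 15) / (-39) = -2 / 65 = -0.03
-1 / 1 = -1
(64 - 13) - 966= -915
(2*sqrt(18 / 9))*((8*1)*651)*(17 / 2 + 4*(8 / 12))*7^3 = 39895016*sqrt(2) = 56420072.70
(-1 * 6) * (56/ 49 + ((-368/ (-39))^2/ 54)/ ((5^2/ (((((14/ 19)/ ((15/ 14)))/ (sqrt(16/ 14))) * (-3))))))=-48/ 7 + 6635776 * sqrt(14)/ 32511375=-6.09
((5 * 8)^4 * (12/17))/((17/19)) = 583680000/289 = 2019653.98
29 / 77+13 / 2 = 1059 / 154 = 6.88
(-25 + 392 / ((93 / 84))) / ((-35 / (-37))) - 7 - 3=366587 / 1085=337.87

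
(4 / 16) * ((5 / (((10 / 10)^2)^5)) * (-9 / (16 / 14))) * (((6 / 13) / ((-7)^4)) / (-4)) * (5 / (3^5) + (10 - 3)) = 4265 / 1284192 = 0.00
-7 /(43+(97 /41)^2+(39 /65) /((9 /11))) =-176505 /1243871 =-0.14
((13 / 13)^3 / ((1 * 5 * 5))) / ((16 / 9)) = 9 / 400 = 0.02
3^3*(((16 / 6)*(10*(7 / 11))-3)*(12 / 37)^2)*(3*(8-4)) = 7169472 / 15059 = 476.09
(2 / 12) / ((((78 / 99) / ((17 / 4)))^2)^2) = 33016435947 / 233971712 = 141.11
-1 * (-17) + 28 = 45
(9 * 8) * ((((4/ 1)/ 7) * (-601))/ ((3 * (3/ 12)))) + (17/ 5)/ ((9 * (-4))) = -41541239/ 1260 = -32969.24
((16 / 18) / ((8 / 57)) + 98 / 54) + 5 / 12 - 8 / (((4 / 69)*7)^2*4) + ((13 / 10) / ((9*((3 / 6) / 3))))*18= 12.02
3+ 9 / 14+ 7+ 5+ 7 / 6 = 353 / 21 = 16.81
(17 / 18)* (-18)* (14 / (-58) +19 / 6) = -8653 / 174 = -49.73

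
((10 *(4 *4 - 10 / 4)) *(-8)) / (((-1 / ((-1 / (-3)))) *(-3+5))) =180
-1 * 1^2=-1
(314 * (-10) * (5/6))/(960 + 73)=-7850/3099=-2.53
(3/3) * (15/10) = 3/2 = 1.50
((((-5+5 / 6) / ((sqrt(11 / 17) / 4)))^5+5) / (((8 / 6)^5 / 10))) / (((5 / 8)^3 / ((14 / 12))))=567 / 10 - 12643750000 * sqrt(187) / 3993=-43300890.16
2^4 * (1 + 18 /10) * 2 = 448 /5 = 89.60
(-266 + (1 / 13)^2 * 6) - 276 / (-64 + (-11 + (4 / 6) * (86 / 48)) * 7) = -263.88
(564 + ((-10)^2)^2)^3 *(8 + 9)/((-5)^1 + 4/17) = -340708540695616/81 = -4206278280192.79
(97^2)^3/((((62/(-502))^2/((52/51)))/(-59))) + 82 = -161002716558803939270/49011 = -3285032269466118.61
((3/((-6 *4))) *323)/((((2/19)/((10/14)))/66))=-1012605/56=-18082.23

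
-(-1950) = 1950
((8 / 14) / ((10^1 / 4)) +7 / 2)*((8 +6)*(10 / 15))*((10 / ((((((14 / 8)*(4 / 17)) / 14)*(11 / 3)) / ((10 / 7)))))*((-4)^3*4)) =-1180126.75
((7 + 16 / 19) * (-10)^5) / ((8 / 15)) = -27937500 / 19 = -1470394.74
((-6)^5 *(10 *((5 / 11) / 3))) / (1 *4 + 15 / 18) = -777600 / 319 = -2437.62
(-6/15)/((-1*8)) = 0.05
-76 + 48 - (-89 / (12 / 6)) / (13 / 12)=170 / 13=13.08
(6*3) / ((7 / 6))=108 / 7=15.43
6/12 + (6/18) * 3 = 3/2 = 1.50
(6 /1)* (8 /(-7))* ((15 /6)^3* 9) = -6750 /7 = -964.29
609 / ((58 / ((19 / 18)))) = 133 / 12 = 11.08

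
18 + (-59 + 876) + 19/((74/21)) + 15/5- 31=60117/74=812.39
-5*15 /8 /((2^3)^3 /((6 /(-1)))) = 225 /2048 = 0.11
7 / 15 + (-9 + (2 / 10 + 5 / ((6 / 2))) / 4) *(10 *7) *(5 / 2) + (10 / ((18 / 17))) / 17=-67154 / 45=-1492.31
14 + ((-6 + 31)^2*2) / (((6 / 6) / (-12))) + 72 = -14914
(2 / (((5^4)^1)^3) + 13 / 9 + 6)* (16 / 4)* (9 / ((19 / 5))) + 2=67285156322 / 927734375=72.53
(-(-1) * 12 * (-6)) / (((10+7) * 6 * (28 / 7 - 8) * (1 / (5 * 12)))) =180 / 17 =10.59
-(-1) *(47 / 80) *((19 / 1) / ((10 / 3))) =2679 / 800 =3.35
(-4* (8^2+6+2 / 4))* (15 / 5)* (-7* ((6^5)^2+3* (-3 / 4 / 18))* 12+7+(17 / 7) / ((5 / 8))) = 150393890961009 / 35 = 4296968313171.69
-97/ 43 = -2.26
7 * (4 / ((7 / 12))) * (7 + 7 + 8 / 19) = 13152 / 19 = 692.21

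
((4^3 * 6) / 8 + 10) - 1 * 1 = 57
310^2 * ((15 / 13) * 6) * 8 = 69192000 / 13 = 5322461.54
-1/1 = -1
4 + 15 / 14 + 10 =211 / 14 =15.07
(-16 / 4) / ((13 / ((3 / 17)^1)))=-12 / 221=-0.05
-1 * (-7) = 7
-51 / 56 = -0.91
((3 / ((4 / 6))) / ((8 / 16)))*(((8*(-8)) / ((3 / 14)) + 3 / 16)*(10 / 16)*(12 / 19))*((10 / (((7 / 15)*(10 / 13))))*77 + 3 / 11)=-400368015 / 176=-2274818.27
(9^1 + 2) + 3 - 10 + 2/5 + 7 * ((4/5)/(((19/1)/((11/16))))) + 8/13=25777/4940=5.22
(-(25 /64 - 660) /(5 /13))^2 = 12047038081 /4096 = 2941171.41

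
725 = 725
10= 10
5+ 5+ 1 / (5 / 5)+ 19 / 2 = 41 / 2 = 20.50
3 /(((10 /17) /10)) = 51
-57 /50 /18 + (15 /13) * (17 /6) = 12503 /3900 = 3.21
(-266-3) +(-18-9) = -296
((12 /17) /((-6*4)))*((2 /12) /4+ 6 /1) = -145 /816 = -0.18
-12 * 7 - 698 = -782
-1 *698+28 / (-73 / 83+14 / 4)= -298982 / 435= -687.31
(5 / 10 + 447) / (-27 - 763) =-179 / 316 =-0.57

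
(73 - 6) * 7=469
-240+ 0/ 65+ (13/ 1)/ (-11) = -2653/ 11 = -241.18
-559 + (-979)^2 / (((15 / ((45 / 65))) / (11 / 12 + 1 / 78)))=27416905 / 676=40557.55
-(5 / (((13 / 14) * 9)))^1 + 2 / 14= -373 / 819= -0.46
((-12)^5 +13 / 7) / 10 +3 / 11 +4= -24878.74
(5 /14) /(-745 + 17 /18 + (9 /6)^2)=-18 /37387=-0.00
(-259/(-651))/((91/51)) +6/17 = 27619/47957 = 0.58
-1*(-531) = 531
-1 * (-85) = 85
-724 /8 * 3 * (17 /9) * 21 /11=-21539 /22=-979.05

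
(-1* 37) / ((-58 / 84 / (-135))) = -209790 / 29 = -7234.14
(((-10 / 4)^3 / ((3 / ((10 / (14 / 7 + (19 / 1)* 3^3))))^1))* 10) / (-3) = 0.34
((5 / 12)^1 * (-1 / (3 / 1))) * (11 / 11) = -5 / 36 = -0.14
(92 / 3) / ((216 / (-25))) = -575 / 162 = -3.55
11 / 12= 0.92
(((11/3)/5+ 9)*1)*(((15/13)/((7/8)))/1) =1168/91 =12.84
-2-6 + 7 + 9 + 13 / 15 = 133 / 15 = 8.87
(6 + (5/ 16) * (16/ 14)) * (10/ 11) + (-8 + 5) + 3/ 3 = 291/ 77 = 3.78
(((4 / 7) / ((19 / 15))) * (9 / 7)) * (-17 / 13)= -9180 / 12103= -0.76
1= 1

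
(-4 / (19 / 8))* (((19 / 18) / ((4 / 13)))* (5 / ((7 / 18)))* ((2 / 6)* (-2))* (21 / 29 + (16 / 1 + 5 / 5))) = 534560 / 609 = 877.77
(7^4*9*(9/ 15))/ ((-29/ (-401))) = 25995627/ 145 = 179280.19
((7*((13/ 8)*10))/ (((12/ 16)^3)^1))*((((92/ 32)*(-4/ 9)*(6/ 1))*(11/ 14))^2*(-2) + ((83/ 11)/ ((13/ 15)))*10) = 73104520/ 18711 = 3907.03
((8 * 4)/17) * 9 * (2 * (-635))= -365760/17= -21515.29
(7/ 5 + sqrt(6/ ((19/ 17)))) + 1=sqrt(1938)/ 19 + 12/ 5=4.72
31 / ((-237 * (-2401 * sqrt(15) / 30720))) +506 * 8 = 63488 * sqrt(15) / 569037 +4048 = 4048.43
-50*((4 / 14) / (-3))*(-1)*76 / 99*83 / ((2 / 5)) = -1577000 / 2079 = -758.54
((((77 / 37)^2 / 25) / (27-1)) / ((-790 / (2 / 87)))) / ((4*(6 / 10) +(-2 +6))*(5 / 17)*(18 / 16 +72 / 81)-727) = 302379 / 1127891286369250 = 0.00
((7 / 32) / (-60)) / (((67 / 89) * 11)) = -623 / 1415040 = -0.00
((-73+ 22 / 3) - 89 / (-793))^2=24321650116 / 5659641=4297.38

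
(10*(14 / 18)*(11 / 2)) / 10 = 77 / 18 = 4.28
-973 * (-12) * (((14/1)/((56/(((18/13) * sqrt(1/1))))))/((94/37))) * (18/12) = 2916081/1222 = 2386.32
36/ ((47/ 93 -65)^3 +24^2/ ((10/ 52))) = -36196065/ 266718577382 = -0.00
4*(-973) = -3892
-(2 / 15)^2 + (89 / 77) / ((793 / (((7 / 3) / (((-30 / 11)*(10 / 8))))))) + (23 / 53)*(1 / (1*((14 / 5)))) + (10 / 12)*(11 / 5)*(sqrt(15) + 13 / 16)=137754319 / 84730464 + 11*sqrt(15) / 6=8.73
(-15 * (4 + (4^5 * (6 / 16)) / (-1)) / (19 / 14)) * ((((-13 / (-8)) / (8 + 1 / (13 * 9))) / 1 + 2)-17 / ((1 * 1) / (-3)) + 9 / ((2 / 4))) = 280211925 / 937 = 299052.21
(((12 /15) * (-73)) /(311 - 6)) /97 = -292 /147925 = -0.00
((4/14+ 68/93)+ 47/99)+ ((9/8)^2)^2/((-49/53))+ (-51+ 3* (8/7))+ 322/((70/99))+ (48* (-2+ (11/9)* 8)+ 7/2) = 2415862002427/3079802880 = 784.42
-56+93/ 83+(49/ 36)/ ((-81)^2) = -1075868713/ 19604268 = -54.88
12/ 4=3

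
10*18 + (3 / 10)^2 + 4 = 184.09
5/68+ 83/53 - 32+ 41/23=-2368873/82892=-28.58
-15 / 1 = -15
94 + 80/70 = 666/7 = 95.14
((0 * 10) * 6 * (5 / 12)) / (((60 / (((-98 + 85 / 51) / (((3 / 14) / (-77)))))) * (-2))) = 0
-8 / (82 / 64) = -256 / 41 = -6.24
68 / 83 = 0.82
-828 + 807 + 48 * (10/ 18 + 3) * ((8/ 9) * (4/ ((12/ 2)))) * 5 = 39259/ 81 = 484.68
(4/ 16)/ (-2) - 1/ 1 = -9/ 8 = -1.12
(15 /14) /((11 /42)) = 45 /11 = 4.09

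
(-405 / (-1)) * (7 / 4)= 2835 / 4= 708.75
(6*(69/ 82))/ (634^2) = 207/ 16480196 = 0.00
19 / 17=1.12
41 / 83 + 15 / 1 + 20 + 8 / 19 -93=-90023 / 1577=-57.08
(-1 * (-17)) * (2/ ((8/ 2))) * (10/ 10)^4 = 8.50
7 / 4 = 1.75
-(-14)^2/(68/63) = -181.59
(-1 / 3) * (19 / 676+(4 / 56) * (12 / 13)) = -445 / 14196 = -0.03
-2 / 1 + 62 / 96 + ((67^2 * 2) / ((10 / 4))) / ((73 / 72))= 62032211 / 17520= 3540.65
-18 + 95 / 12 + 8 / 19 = -2203 / 228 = -9.66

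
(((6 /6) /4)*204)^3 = 132651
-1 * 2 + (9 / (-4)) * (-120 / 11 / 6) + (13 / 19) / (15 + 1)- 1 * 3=-2897 / 3344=-0.87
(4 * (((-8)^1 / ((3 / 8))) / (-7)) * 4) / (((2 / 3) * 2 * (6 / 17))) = 2176 / 21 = 103.62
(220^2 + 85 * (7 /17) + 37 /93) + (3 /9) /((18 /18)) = 4504523 /93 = 48435.73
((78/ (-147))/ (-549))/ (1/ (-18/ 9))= -52/ 26901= -0.00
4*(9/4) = 9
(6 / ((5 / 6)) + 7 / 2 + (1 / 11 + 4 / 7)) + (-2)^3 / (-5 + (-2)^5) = 329873 / 28490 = 11.58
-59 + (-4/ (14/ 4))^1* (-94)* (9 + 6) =10867/ 7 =1552.43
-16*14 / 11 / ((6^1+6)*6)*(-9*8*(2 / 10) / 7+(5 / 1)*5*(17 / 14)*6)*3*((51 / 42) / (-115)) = 6494 / 4025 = 1.61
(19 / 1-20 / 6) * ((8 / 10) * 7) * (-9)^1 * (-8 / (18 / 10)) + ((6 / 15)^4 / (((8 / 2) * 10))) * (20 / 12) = 2193334 / 625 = 3509.33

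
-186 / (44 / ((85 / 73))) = -7905 / 1606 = -4.92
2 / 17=0.12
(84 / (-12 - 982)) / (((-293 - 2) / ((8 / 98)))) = 24 / 1026305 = 0.00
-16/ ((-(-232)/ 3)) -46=-1340/ 29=-46.21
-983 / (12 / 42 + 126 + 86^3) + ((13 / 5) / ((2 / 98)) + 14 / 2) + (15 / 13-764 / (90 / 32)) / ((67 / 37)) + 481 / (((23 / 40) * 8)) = 359657609726387 / 4014561514860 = 89.59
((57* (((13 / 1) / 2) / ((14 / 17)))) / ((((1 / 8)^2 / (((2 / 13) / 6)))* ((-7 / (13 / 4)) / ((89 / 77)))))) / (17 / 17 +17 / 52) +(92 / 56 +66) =-120243899 / 520674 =-230.94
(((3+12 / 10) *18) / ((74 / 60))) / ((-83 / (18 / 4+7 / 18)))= -11088 / 3071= -3.61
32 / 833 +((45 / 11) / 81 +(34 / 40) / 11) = 24919 / 149940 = 0.17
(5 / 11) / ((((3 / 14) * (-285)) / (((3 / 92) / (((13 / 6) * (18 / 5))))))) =-35 / 1124838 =-0.00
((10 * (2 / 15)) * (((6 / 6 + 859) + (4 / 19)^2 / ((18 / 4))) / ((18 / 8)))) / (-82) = -22353376 / 3596643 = -6.22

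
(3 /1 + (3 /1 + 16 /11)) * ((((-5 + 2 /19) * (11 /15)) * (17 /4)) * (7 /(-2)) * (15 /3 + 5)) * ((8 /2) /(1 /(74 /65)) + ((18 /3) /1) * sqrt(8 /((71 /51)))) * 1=22384852 /1235 + 907494 * sqrt(7242) /1349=75373.49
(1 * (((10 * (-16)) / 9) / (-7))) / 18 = 80 / 567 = 0.14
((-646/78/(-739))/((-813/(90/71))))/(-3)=3230/554544861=0.00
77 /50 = 1.54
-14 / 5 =-2.80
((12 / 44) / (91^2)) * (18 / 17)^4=314928 / 7608011411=0.00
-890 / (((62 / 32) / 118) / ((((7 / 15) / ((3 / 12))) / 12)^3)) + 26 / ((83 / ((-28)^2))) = 1949044384 / 46892925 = 41.56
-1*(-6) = 6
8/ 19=0.42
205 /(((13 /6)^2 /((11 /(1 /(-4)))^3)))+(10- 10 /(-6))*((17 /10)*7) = -3771806743 /1014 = -3719730.52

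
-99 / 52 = -1.90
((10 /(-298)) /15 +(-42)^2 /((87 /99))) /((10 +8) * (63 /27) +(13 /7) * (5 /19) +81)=3460757755 /212904312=16.25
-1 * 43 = -43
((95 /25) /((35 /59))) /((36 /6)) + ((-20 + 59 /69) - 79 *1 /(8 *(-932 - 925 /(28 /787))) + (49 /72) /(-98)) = -2634578406181 /145686517200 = -18.08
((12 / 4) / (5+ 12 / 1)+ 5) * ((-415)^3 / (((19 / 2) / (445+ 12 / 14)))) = -39260038994000 / 2261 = -17364015477.22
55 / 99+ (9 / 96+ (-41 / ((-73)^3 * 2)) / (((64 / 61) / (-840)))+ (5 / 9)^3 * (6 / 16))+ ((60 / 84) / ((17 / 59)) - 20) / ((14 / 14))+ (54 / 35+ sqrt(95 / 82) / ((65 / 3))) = -27550176362059 / 1799872734240+ 3 * sqrt(7790) / 5330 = -15.26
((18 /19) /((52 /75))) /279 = 75 /15314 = 0.00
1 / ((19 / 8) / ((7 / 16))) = 7 / 38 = 0.18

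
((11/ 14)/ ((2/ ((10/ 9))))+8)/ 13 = 1063/ 1638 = 0.65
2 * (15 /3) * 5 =50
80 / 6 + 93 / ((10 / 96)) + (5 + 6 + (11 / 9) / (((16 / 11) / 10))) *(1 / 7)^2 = 906.53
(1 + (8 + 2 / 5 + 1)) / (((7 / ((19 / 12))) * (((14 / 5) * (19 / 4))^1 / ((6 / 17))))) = 52 / 833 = 0.06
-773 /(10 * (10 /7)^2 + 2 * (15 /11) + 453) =-416647 /256637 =-1.62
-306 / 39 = -102 / 13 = -7.85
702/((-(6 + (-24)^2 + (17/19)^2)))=-253422/210391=-1.20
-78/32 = -39/16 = -2.44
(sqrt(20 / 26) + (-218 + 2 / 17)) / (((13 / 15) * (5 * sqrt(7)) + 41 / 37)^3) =-507092058282058002 * sqrt(7) / 8775972833290072183- 409924368182115 * sqrt(130) / 26844152195946103148 + 42124277976579 * sqrt(910) / 2064934784303546396 + 379589964936638490 / 8775972833290072183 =-0.11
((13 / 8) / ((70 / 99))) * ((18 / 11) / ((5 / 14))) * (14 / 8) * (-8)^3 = -235872 / 25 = -9434.88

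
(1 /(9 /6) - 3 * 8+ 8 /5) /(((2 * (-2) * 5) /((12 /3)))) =326 /75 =4.35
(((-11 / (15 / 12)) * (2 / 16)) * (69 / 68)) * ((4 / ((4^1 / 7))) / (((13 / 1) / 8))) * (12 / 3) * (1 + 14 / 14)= -42504 / 1105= -38.47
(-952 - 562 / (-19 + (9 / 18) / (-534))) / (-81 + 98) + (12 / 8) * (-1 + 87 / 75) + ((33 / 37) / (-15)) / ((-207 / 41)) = -54.01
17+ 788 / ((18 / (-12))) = -1525 / 3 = -508.33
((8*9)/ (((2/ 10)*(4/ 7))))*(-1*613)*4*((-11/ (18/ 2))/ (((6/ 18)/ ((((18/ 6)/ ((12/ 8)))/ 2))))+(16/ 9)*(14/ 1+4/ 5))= -34980232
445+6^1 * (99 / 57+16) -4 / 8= 20935 / 38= 550.92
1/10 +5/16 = 33/80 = 0.41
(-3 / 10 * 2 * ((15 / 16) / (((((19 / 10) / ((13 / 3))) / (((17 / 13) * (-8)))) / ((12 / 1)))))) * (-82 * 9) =-2258280 / 19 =-118856.84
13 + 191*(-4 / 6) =-343 / 3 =-114.33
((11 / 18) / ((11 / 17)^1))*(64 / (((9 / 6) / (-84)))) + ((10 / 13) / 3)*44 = -394712 / 117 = -3373.61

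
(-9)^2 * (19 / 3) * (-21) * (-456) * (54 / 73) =265274352 / 73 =3633895.23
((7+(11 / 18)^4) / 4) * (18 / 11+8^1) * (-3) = -39722069 / 769824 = -51.60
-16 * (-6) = 96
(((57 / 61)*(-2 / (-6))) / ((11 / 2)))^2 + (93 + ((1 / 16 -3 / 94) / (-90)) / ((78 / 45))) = 4912295556841 / 52818672192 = 93.00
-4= -4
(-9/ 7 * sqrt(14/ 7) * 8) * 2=-144 * sqrt(2)/ 7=-29.09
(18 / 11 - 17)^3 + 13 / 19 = -91692068 / 25289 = -3625.77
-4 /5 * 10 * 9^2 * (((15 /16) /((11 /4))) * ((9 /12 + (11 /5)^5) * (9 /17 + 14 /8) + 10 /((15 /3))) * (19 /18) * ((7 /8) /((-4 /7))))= 517846055013 /11968000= 43269.22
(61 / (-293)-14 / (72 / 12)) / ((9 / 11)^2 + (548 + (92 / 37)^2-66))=-370059866 / 71179531029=-0.01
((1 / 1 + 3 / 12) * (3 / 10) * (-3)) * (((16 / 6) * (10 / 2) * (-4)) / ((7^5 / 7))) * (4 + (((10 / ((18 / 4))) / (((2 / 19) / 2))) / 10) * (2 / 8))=130 / 1029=0.13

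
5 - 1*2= 3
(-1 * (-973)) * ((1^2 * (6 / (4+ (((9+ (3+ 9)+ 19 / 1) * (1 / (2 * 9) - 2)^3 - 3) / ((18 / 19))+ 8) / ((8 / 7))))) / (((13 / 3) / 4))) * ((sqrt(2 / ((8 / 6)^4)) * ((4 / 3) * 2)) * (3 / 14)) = -1181924784 * sqrt(2) / 179712065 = -9.30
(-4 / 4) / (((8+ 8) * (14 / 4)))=-1 / 56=-0.02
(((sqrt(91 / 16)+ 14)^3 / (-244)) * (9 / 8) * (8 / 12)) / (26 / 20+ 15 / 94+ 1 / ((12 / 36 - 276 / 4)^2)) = -178479609735 / 28416558176 - 71046298155 * sqrt(91) / 227332465408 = -9.26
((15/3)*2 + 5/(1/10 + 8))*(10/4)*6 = 159.26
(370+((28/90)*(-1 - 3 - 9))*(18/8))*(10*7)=25263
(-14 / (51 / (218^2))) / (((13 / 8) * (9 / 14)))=-74517632 / 5967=-12488.29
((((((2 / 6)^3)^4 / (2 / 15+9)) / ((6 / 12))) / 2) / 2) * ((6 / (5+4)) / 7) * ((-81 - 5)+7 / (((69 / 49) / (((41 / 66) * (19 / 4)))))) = -6496895 / 9283819356504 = -0.00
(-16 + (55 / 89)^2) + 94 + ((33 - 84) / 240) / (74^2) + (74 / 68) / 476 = 550246818815329 / 7019874088640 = 78.38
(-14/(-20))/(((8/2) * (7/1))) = 1/40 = 0.02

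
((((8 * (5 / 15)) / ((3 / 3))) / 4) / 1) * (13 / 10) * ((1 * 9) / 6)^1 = 13 / 10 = 1.30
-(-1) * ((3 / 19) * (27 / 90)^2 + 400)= 760027 / 1900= 400.01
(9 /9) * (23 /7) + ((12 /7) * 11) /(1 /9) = 173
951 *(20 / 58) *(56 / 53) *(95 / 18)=8432200 / 4611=1828.71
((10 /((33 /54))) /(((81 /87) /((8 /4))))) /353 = 1160 /11649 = 0.10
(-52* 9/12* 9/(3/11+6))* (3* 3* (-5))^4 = -5277504375/23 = -229456711.96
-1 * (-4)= 4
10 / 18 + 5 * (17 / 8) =805 / 72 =11.18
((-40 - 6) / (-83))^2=2116 / 6889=0.31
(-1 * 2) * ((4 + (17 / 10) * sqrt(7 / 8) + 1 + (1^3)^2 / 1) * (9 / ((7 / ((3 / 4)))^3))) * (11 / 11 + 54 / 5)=-43011 / 27440 - 243729 * sqrt(14) / 2195200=-1.98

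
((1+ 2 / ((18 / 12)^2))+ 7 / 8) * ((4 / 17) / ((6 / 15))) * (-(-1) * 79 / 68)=78605 / 41616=1.89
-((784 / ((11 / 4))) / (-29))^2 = -9834496 / 101761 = -96.64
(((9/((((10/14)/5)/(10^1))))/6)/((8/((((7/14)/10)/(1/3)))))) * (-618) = -19467/16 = -1216.69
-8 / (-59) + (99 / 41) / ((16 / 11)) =69499 / 38704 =1.80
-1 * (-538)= 538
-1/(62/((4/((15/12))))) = -8/155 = -0.05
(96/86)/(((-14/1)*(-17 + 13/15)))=180/36421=0.00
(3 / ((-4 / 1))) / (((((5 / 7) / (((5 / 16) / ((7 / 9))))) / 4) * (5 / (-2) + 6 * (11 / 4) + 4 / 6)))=-81 / 704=-0.12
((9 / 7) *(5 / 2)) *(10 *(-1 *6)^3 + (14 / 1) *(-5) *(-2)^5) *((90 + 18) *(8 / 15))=103680 / 7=14811.43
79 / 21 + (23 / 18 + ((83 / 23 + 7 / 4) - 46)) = -206347 / 5796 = -35.60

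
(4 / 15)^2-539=-121259 / 225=-538.93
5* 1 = 5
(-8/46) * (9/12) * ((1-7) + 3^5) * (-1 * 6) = 4266/23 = 185.48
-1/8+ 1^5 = 7/8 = 0.88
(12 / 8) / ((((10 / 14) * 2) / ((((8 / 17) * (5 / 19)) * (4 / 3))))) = 56 / 323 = 0.17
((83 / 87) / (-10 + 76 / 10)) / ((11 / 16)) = -1660 / 2871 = -0.58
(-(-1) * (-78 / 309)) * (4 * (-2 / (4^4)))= 13 / 1648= 0.01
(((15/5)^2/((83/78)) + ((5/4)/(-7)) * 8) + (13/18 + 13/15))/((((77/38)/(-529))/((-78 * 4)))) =471058930472/671055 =701967.69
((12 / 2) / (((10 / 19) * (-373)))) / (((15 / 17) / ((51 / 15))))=-5491 / 46625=-0.12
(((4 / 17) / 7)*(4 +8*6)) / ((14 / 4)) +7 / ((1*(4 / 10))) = 29987 / 1666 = 18.00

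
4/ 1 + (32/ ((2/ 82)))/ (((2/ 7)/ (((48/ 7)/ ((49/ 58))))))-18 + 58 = 37315.51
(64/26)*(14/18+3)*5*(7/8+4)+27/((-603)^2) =1017507/4489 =226.67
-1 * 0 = 0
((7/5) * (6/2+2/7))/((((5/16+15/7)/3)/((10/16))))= 966/275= 3.51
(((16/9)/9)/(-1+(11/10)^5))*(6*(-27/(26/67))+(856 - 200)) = 4961600000/64286703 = 77.18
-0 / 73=0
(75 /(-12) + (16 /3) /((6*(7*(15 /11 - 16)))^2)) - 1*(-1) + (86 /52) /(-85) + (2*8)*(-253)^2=1024138.73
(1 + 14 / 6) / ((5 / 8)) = 16 / 3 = 5.33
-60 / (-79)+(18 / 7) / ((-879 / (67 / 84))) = 1717547 / 2268406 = 0.76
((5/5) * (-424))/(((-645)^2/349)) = -147976/416025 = -0.36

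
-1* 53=-53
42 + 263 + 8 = 313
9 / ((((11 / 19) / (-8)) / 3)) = -4104 / 11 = -373.09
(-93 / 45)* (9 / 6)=-31 / 10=-3.10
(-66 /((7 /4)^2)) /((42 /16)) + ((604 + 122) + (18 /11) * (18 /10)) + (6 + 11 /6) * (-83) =7987691 /113190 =70.57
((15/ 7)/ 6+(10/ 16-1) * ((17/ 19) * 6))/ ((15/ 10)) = -881/ 798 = -1.10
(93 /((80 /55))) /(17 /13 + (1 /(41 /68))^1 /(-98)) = 8905897 /179792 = 49.53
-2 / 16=-1 / 8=-0.12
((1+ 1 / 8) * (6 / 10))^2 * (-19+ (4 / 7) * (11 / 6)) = -91611 / 11200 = -8.18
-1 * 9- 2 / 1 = -11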